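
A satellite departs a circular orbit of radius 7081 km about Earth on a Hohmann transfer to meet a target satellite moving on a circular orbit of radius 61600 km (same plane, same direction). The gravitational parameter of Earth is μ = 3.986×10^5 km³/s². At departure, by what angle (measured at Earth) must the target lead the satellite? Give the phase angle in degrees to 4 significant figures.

φ = 105.1°

The Hohmann ellipse has a_t = (r₁ + r₂)/2 = 34340.5 km.
Transfer time t = π√(a_t³/μ) = 31666 s.
The target's mean motion on its circular orbit is ω₂ = √(μ/r₂³) = 4.1295×10^-5 rad/s.
Angle swept by the target during transfer: ω₂·t = 1.3076 rad = 74.92°.
The satellite traverses 180° on the transfer ellipse, so the target must lead by 180° − 74.92° = 105.1°.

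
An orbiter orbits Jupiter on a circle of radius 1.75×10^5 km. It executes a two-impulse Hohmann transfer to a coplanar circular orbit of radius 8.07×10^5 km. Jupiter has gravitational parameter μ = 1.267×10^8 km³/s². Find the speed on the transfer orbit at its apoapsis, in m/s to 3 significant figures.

v = 7480 m/s

The Hohmann ellipse has a_t = (r₁ + r₂)/2 = 4.910×10^5 km.
The apoapsis of the transfer ellipse is at r = 8.070×10^5 km.
Vis-viva: v = √[μ(2/r − 1/a_t)] = √[1.267×10^8 × (2/8.070×10^5 − 1/4.910×10^5)] = 7.480 km/s.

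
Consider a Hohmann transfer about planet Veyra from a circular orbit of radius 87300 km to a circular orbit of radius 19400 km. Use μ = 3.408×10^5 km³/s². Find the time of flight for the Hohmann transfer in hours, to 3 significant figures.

The Hohmann ellipse has a_t = (r₁ + r₂)/2 = 53350 km.
By Kepler's third law the transfer-orbit period is T = 2π√(a_t³/μ), so t = T/2 = 66310 s.
Converting: 66310 s ÷ 3600 s/hour = 18.4 hours.

t = 18.4 hours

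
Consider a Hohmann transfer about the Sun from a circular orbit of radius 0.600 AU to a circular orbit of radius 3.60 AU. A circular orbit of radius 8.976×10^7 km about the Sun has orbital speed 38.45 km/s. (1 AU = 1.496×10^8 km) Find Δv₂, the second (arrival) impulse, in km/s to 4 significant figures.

From the circular-orbit relation v² = μ/r at r = 8.976×10^7 km: μ = v²r = (38.45)² × 8.976×10^7 = 1.32701×10^11 km³/s².
In km: r₁ = 0.600 × 1.496×10^8 = 8.976×10^7 km; r₂ = 3.60 × 1.496×10^8 = 5.3856×10^8 km.
The Hohmann ellipse has a_t = (r₁ + r₂)/2 = 3.1416×10^8 km.
On the circular orbit at r = 5.3856×10^8 km, v_c = √(μ/r) = 15.6971 km/s.
Vis-viva on the transfer ellipse at r = 5.3856×10^8 km gives v_t = √[μ(2/r − 1/a_t)] = 8.39048 km/s.
Δv₂ = |v_t − v_c| = |8.39048 − 15.6971| = 7.307 km/s.

Δv₂ = 7.307 km/s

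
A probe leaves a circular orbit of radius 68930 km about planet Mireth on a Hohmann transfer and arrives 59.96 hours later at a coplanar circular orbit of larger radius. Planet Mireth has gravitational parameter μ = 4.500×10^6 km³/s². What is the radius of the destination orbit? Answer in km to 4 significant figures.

r₂ = 4.850×10^5 km

Transfer time t = 59.96 hours = 2.15856×10^5 s, and t = π√(a_t³/μ).
So a_t = (μ t²/π²)^(1/3) = (4.500×10^6 × (2.15856×10^5)² / π²)^(1/3) = 2.7696×10^5 km.
Since a_t = (r₁ + r₂)/2, r₂ = 2a_t − r₁ = 2×2.7696×10^5 − 68930 = 4.8499×10^5 km.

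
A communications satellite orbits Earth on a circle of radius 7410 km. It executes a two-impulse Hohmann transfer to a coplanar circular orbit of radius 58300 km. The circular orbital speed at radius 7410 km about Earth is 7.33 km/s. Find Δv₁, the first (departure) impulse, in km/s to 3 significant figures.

From the circular-orbit relation v² = μ/r at r = 7410 km: μ = v²r = (7.33)² × 7410 = 3.98131×10^5 km³/s².
Transfer-ellipse semi-major axis a_t = (r₁ + r₂)/2 = (7410 + 58300)/2 = 32855 km.
On the circular orbit at r = 7410 km, v_c = √(μ/r) = 7.330 km/s.
Vis-viva on the transfer ellipse at r = 7410 km gives v_t = √[μ(2/r − 1/a_t)] = 9.764 km/s.
Δv₁ = |v_t − v_c| = |9.764 − 7.330| = 2.434 km/s.

Δv₁ = 2.43 km/s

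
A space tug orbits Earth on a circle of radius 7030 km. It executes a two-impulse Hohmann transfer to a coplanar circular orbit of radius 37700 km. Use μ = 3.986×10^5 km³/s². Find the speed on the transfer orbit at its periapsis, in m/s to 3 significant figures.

v = 9780 m/s

The Hohmann ellipse has a_t = (r₁ + r₂)/2 = 22365 km.
The periapsis of the transfer ellipse is at r = 7030 km.
From the vis-viva equation, v = √[μ(2/r − 1/a_t)] = 9.776 km/s.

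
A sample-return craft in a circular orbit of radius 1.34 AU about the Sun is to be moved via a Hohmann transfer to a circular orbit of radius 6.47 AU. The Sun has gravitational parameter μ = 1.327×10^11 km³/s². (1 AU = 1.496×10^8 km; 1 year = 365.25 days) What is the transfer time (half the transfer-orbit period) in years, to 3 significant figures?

In km: r₁ = 1.34 × 1.496×10^8 = 2.00464×10^8 km; r₂ = 6.47 × 1.496×10^8 = 9.67912×10^8 km.
The Hohmann ellipse has a_t = (r₁ + r₂)/2 = 5.84188×10^8 km.
Transfer time t = π√(a_t³/μ) = π√((5.84188×10^8)³ / 1.327×10^11) = 1.218×10^8 s.
Converting: 1.218×10^8 s ÷ 3.15576×10^7 s/year (365.25 × 86400) = 3.86 years.

t = 3.86 years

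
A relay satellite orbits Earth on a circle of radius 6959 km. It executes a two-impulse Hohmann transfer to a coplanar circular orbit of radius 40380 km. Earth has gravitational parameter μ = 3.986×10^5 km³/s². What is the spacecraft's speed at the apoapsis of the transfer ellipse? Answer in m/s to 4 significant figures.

Semi-major axis of the transfer orbit: a_t = (6959 + 40380)/2 = 23669.5 km.
At apoapsis, r = 40380 km.
From the vis-viva equation, v = √[μ(2/r − 1/a_t)] = 1.704 km/s.

v = 1704 m/s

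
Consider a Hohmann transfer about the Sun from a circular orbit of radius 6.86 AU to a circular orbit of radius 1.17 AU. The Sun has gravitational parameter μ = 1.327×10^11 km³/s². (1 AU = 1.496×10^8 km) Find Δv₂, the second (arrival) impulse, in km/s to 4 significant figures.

In km: r₁ = 6.86 × 1.496×10^8 = 1.026256×10^9 km; r₂ = 1.17 × 1.496×10^8 = 1.75032×10^8 km.
The Hohmann ellipse has a_t = (r₁ + r₂)/2 = 6.00644×10^8 km.
On the circular orbit at r = 1.75032×10^8 km, v_c = √(μ/r) = 27.534 km/s.
Transfer-orbit speed at the same r (vis-viva, a = a_t): v_t = √[μ(2/r − 1/a_t)] = 35.991 km/s.
Δv₂ = |v_t − v_c| = |35.991 − 27.534| = 8.457 km/s.

Δv₂ = 8.457 km/s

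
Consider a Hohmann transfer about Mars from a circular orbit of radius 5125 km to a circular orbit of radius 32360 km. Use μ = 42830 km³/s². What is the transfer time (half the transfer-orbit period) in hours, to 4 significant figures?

t = 10.82 hours

Semi-major axis of the transfer orbit: a_t = (5125 + 32360)/2 = 18742.5 km.
By Kepler's third law the transfer-orbit period is T = 2π√(a_t³/μ), so t = T/2 = 38950 s.
Converting: 38950 s ÷ 3600 s/hour = 10.82 hours.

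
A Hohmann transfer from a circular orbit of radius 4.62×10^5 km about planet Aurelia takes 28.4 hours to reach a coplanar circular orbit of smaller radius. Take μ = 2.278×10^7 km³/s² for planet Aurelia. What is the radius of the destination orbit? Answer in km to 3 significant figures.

r₂ = 1.16×10^5 km

Transfer time t = 28.4 hours = 1.0224×10^5 s, and t = π√(a_t³/μ).
So a_t = (μ t²/π²)^(1/3) = (2.278×10^7 × (1.0224×10^5)² / π²)^(1/3) = 2.8896×10^5 km.
Since a_t = (r₁ + r₂)/2, r₂ = 2a_t − r₁ = 2×2.8896×10^5 − 4.620×10^5 = 1.1592×10^5 km.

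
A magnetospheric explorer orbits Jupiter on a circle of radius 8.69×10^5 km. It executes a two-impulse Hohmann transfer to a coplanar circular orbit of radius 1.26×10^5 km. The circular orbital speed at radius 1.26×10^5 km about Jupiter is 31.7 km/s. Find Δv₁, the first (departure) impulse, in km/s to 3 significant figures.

From the circular-orbit relation v² = μ/r at r = 1.26×10^5 km: μ = v²r = (31.7)² × 1.26×10^5 = 1.26616×10^8 km³/s².
Transfer-ellipse semi-major axis a_t = (r₁ + r₂)/2 = (8.690×10^5 + 1.260×10^5)/2 = 4.975×10^5 km.
Circular speed at r = 8.690×10^5 km: v_c = √(μ/r) = 12.071 km/s.
Transfer-orbit speed at the same r (vis-viva, a = a_t): v_t = √[μ(2/r − 1/a_t)] = 6.0747 km/s.
Δv₁ = |v_t − v_c| = |6.0747 − 12.071| = 5.996 km/s.

Δv₁ = 6.00 km/s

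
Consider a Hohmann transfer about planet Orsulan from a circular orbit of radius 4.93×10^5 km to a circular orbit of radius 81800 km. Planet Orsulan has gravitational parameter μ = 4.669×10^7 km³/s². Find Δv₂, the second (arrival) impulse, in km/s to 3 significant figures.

Δv₂ = 7.40 km/s

Semi-major axis of the transfer orbit: a_t = (4.930×10^5 + 81800)/2 = 2.874×10^5 km.
Circular speed at r = 81800 km: v_c = √(μ/r) = 23.89 km/s.
Transfer-orbit speed at the same r (vis-viva, a = a_t): v_t = √[μ(2/r − 1/a_t)] = 31.29 km/s.
Δv₂ = |v_t − v_c| = |31.29 − 23.89| = 7.400 km/s.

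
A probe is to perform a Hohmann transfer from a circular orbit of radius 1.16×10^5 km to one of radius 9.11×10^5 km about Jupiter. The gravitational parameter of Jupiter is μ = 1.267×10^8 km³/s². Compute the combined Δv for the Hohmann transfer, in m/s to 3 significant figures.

Semi-major axis of the transfer orbit: a_t = (1.160×10^5 + 9.110×10^5)/2 = 5.135×10^5 km.
Circular speed at r₁: v₁ = √(μ/r₁) = √(1.267×10^8/1.160×10^5) = 33.05 km/s.
Transfer-orbit speed at r₁ (vis-viva equation): v_p = √[μ(2/r₁ − 1/a_t)] = 44.02 km/s.
First burn Δv₁ = |v_p − v₁| = 10.97 km/s.
Circular speed at r₂: v₂ = √(μ/r₂) = 11.793 km/s.
Transfer-orbit speed at r₂: v_a = √[μ(2/r₂ − 1/a_t)] = 5.6052 km/s.
Second burn Δv₂ = |v₂ − v_a| = 6.188 km/s.
Δv = Δv₁ + Δv₂ = 10.97 + 6.188 = 17.16 km/s.

Δv = 17200 m/s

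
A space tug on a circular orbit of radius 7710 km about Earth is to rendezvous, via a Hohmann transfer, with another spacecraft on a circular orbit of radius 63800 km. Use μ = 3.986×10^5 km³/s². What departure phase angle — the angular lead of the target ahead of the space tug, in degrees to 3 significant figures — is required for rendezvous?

φ = 104°

Transfer-ellipse semi-major axis a_t = (r₁ + r₂)/2 = (7710 + 63800)/2 = 35755 km.
Transfer time t = π√(a_t³/μ) = 33640 s.
Target angular speed ω₂ = √(μ/r₂³) = 3.918×10^-5 rad/s.
Angle swept by the target during transfer: ω₂·t = 1.318 rad = 75.52°.
Arrival is 180° from departure on the ellipse, so φ = 180° − 75.52° = 104°.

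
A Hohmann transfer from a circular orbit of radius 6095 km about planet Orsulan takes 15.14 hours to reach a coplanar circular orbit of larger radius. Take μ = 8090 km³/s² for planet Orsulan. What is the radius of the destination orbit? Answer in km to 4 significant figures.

r₂ = 20810 km

Transfer time t = 15.14 hours = 54504 s, and t = π√(a_t³/μ).
So a_t = (μ t²/π²)^(1/3) = (8090 × (54504)² / π²)^(1/3) = 13453 km.
Since a_t = (r₁ + r₂)/2, r₂ = 2a_t − r₁ = 2×13453 − 6095 = 20811 km.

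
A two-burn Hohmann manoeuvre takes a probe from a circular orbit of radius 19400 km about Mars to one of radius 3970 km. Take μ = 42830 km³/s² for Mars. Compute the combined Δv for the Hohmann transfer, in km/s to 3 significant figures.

Δv = 1.57 km/s

The Hohmann ellipse has a_t = (r₁ + r₂)/2 = 11685 km.
Circular speed at r₁: v₁ = √(μ/r₁) = √(42830/19400) = 1.48584 km/s.
Transfer-orbit speed at r₁ (v² = μ(2/r − 1/a)): v_a = √[μ(2/r₁ − 1/a_t)] = 0.866072 km/s.
First burn Δv₁ = |v_a − v₁| = 0.6198 km/s.
At r₂, v₂ = √(μ/r₂) = 3.2846 km/s.
Transfer-orbit speed at r₂: v_p = √[μ(2/r₂ − 1/a_t)] = 4.2322 km/s.
Second burn Δv₂ = |v₂ − v_p| = 0.9476 km/s.
Total Δv = Δv₁ + Δv₂ = 1.567 km/s.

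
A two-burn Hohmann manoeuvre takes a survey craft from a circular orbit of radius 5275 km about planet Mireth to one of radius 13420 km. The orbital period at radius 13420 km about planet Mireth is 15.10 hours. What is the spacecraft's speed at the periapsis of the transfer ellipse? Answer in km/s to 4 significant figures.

From Kepler's third law T² = 4π²r³/μ at r = 13420 km, T = 15.10 hours = 15.10 × 3600 s = 54360 s: μ = 4π²r³/T² = 32289.3 km³/s².
Semi-major axis of the transfer orbit: a_t = (5275 + 13420)/2 = 9347.5 km.
The periapsis of the transfer ellipse is at r = 5275 km.
From the vis-viva equation, v = √[μ(2/r − 1/a_t)] = 2.964 km/s.

v = 2.964 km/s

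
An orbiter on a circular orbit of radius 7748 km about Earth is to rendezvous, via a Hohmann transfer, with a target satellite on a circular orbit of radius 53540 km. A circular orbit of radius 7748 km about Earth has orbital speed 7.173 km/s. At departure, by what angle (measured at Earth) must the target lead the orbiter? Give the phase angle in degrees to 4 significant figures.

φ = 102.1°

From the circular-orbit relation v² = μ/r at r = 7748 km: μ = v²r = (7.173)² × 7748 = 3.98650×10^5 km³/s².
Transfer-ellipse semi-major axis a_t = (r₁ + r₂)/2 = (7748 + 53540)/2 = 30644 km.
Transfer time t = π√(a_t³/μ) = 26691 s.
The target's mean motion on its circular orbit is ω₂ = √(μ/r₂³) = 5.0966×10^-5 rad/s.
Angle swept by the target during transfer: ω₂·t = 1.3603 rad = 77.94°.
The orbiter traverses 180° on the transfer ellipse, so the target must lead by 180° − 77.94° = 102.1°.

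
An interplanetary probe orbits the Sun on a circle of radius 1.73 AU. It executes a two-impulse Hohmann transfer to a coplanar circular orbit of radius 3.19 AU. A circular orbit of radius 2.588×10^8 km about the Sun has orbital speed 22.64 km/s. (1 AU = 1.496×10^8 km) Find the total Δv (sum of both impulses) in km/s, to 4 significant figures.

From the circular-orbit relation v² = μ/r at r = 2.588×10^8 km: μ = v²r = (22.64)² × 2.588×10^8 = 1.32653×10^11 km³/s².
In km: r₁ = 1.73 × 1.496×10^8 = 2.58808×10^8 km; r₂ = 3.19 × 1.496×10^8 = 4.77224×10^8 km.
The Hohmann ellipse has a_t = (r₁ + r₂)/2 = 3.68016×10^8 km.
Circular speed at r₁: v₁ = √(μ/r₁) = √(1.32653×10^11/2.58808×10^8) = 22.640 km/s.
On the transfer ellipse at r₁, vis-viva equation gives v_p = √[μ(2/r₁ − 1/a_t)] = 25.781 km/s.
First burn Δv₁ = |v_p − v₁| = 3.141 km/s.
At r₂, v₂ = √(μ/r₂) = 16.672 km/s.
Transfer-orbit speed at r₂: v_a = √[μ(2/r₂ − 1/a_t)] = 13.981 km/s.
Second burn Δv₂ = |v₂ − v_a| = 2.691 km/s.
Total Δv = Δv₁ + Δv₂ = 5.832 km/s.

Δv = 5.832 km/s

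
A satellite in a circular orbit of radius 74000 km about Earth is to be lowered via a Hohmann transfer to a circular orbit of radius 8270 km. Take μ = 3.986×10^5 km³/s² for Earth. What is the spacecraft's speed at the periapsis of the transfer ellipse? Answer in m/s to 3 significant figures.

v = 9310 m/s

Transfer-ellipse semi-major axis a_t = (r₁ + r₂)/2 = (74000 + 8270)/2 = 41135 km.
At periapsis, r = 8270 km.
Applying v² = μ(2/r − 1/a_t): v = 9.312 km/s.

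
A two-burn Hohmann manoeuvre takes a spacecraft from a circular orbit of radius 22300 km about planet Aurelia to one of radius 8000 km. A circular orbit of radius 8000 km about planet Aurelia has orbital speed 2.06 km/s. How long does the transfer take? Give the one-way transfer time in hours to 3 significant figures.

t = 8.83 hours

From the circular-orbit relation v² = μ/r at r = 8000 km: μ = v²r = (2.06)² × 8000 = 33948.8 km³/s².
The Hohmann ellipse has a_t = (r₁ + r₂)/2 = 15150 km.
Transfer time t = π√(a_t³/μ) = π√((15150)³ / 33948.8) = 31790 s.
Converting: 31790 s ÷ 3600 s/hour = 8.83 hours.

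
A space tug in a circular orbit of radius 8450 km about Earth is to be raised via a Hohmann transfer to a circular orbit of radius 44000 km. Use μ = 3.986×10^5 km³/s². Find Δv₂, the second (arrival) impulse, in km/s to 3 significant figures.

The Hohmann ellipse has a_t = (r₁ + r₂)/2 = 26225 km.
Circular speed at r = 44000 km: v_c = √(μ/r) = 3.0098 km/s.
Vis-viva on the transfer ellipse at r = 44000 km gives v_t = √[μ(2/r − 1/a_t)] = 1.7085 km/s.
Δv₂ = |v_t − v_c| = |1.7085 − 3.0098| = 1.301 km/s.

Δv₂ = 1.30 km/s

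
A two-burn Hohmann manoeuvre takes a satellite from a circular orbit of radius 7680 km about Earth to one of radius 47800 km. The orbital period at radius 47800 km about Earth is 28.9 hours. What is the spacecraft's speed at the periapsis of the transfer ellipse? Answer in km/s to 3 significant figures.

v = 9.45 km/s

From Kepler's third law T² = 4π²r³/μ at r = 47800 km, T = 28.9 hours = 28.9 × 3600 s = 1.0404×10^5 s: μ = 4π²r³/T² = 3.98330×10^5 km³/s².
Transfer-ellipse semi-major axis a_t = (r₁ + r₂)/2 = (7680 + 47800)/2 = 27740 km.
The periapsis of the transfer ellipse is at r = 7680 km.
From the vis-viva equation, v = √[μ(2/r − 1/a_t)] = 9.454 km/s.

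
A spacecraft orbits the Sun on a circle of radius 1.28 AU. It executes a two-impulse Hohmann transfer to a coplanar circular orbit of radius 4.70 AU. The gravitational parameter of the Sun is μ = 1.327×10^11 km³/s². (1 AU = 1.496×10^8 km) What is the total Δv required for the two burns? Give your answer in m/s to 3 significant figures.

In km: r₁ = 1.28 × 1.496×10^8 = 1.91488×10^8 km; r₂ = 4.70 × 1.496×10^8 = 7.0312×10^8 km.
Transfer-ellipse semi-major axis a_t = (r₁ + r₂)/2 = (1.91488×10^8 + 7.0312×10^8)/2 = 4.47304×10^8 km.
Circular speed at r₁: v₁ = √(μ/r₁) = √(1.327×10^11/1.91488×10^8) = 26.32 km/s.
Transfer-orbit speed at r₁ (vis-viva equation): v_p = √[μ(2/r₁ − 1/a_t)] = 33.00 km/s.
First burn Δv₁ = |v_p − v₁| = 6.680 km/s.
Circular speed at r₂: v₂ = √(μ/r₂) = 13.738 km/s.
Transfer-orbit speed at r₂: v_a = √[μ(2/r₂ − 1/a_t)] = 8.9886 km/s.
Second burn Δv₂ = |v₂ − v_a| = 4.749 km/s.
Δv = Δv₁ + Δv₂ = 6.680 + 4.749 = 11.43 km/s.

Δv = 11400 m/s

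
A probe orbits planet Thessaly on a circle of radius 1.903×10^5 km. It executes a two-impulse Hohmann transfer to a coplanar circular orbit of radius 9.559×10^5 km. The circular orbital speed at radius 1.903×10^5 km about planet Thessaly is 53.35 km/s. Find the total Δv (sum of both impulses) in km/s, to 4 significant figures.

Δv = 25.64 km/s

From the circular-orbit relation v² = μ/r at r = 1.903×10^5 km: μ = v²r = (53.35)² × 1.903×10^5 = 5.41636×10^8 km³/s².
Semi-major axis of the transfer orbit: a_t = (1.903×10^5 + 9.559×10^5)/2 = 5.731×10^5 km.
At r₁ the circular-orbit speed is v₁ = √(μ/r₁) = 53.35 km/s.
Transfer-orbit speed at r₁ (vis-viva): v_p = √[μ(2/r₁ − 1/a_t)] = 68.90 km/s.
First burn Δv₁ = |v_p − v₁| = 15.55 km/s.
At r₂, v₂ = √(μ/r₂) = 23.804 km/s.
Transfer-orbit speed at r₂: v_a = √[μ(2/r₂ − 1/a_t)] = 13.717 km/s.
Second burn Δv₂ = |v₂ − v_a| = 10.09 km/s.
Δv = Δv₁ + Δv₂ = 15.55 + 10.09 = 25.64 km/s.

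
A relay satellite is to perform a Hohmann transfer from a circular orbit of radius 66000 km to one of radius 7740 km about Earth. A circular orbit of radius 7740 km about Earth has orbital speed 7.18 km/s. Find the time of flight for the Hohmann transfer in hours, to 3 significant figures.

From the circular-orbit relation v² = μ/r at r = 7740 km: μ = v²r = (7.18)² × 7740 = 3.99016×10^5 km³/s².
The Hohmann ellipse has a_t = (r₁ + r₂)/2 = 36870 km.
Half the transfer-orbit period gives t = π√(a_t³/μ) = 35210 s.
Converting: 35210 s ÷ 3600 s/hour = 9.78 hours.

t = 9.78 hours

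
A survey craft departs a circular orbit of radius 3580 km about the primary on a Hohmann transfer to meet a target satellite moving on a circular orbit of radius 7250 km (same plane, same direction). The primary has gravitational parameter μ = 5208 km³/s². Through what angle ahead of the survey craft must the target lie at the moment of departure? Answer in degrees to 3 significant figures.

Semi-major axis of the transfer orbit: a_t = (3580 + 7250)/2 = 5415 km.
The half-period of the transfer ellipse is t = π√(a_t³/μ) = 17350 s.
Target angular speed ω₂ = √(μ/r₂³) = 1.169×10^-4 rad/s.
Angle swept by the target during transfer: ω₂·t = 2.028 rad = 116.2°.
The survey craft traverses 180° on the transfer ellipse, so the target must lead by 180° − 116.2° = 63.8°.

φ = 63.8°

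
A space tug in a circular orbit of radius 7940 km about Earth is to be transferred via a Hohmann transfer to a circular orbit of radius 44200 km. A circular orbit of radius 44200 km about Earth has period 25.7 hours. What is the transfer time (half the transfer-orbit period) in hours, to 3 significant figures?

t = 5.82 hours

From Kepler's third law T² = 4π²r³/μ at r = 44200 km, T = 25.7 hours = 25.7 × 3600 s = 92520 s: μ = 4π²r³/T² = 3.98250×10^5 km³/s².
Transfer-ellipse semi-major axis a_t = (r₁ + r₂)/2 = (7940 + 44200)/2 = 26070 km.
By Kepler's third law the transfer-orbit period is T = 2π√(a_t³/μ), so t = T/2 = 20950 s.
Converting: 20950 s ÷ 3600 s/hour = 5.82 hours.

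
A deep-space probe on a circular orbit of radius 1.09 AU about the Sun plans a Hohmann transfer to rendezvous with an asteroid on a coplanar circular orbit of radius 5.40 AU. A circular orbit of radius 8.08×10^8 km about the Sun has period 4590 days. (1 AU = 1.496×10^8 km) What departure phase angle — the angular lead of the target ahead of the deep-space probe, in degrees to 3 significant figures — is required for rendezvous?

From Kepler's third law T² = 4π²r³/μ at r = 8.08×10^8 km, T = 4590 days = 4590 × 86400 s = 3.96576×10^8 s: μ = 4π²r³/T² = 1.32416×10^11 km³/s².
In km: r₁ = 1.09 × 1.496×10^8 = 1.63064×10^8 km; r₂ = 5.40 × 1.496×10^8 = 8.0784×10^8 km.
Transfer-ellipse semi-major axis a_t = (r₁ + r₂)/2 = (1.63064×10^8 + 8.0784×10^8)/2 = 4.85452×10^8 km.
Transfer time t = π√(a_t³/μ) = 9.234191×10^7 s.
The target's mean motion on its circular orbit is ω₂ = √(μ/r₂³) = 1.584829×10^-8 rad/s.
Angle swept by the target during transfer: ω₂·t = 1.4634614 rad = 83.8502°.
The deep-space probe traverses 180° on the transfer ellipse, so the target must lead by 180° − 83.8502° = 96.1°.

φ = 96.1°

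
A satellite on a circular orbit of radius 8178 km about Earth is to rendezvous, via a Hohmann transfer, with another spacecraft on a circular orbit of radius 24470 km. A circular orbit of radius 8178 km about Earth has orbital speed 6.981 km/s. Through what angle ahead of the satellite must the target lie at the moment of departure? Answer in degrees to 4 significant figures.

From the circular-orbit relation v² = μ/r at r = 8178 km: μ = v²r = (6.981)² × 8178 = 3.98550×10^5 km³/s².
Semi-major axis of the transfer orbit: a_t = (8178 + 24470)/2 = 16324 km.
The half-period of the transfer ellipse is t = π√(a_t³/μ) = 10378.83 s.
Target angular speed ω₂ = √(μ/r₂³) = 1.649264×10^-4 rad/s.
Angle swept by the target during transfer: ω₂·t = 1.71174 rad = 98.08°.
The satellite traverses 180° on the transfer ellipse, so the target must lead by 180° − 98.08° = 81.92°.

φ = 81.92°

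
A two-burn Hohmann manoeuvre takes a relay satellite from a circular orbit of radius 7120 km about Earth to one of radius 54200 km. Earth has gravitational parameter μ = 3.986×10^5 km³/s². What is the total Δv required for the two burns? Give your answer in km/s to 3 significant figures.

Δv = 3.87 km/s

The Hohmann ellipse has a_t = (r₁ + r₂)/2 = 30660 km.
At r₁ the circular-orbit speed is v₁ = √(μ/r₁) = 7.482 km/s.
On the transfer ellipse at r₁, vis-viva gives v_p = √[μ(2/r₁ − 1/a_t)] = 9.948 km/s.
First burn Δv₁ = |v_p − v₁| = 2.466 km/s.
At r₂, v₂ = √(μ/r₂) = 2.712 km/s.
Transfer-orbit speed at r₂: v_a = √[μ(2/r₂ − 1/a_t)] = 1.307 km/s.
Second burn Δv₂ = |v₂ − v_a| = 1.405 km/s.
Δv = Δv₁ + Δv₂ = 2.466 + 1.405 = 3.871 km/s.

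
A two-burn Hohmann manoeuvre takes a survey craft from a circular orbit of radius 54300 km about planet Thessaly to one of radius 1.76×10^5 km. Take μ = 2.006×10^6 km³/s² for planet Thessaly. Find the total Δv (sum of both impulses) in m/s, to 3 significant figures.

The Hohmann ellipse has a_t = (r₁ + r₂)/2 = 1.1515×10^5 km.
Circular speed at r₁: v₁ = √(μ/r₁) = √(2.006×10^6/54300) = 6.078 km/s.
On the transfer ellipse at r₁, vis-viva equation gives v_p = √[μ(2/r₁ − 1/a_t)] = 7.514 km/s.
First burn Δv₁ = |v_p − v₁| = 1.436 km/s.
Circular speed at r₂: v₂ = √(μ/r₂) = 3.376 km/s.
Transfer-orbit speed at r₂: v_a = √[μ(2/r₂ − 1/a_t)] = 2.318 km/s.
Second burn Δv₂ = |v₂ − v_a| = 1.058 km/s.
Δv = Δv₁ + Δv₂ = 1.436 + 1.058 = 2.494 km/s.

Δv = 2490 m/s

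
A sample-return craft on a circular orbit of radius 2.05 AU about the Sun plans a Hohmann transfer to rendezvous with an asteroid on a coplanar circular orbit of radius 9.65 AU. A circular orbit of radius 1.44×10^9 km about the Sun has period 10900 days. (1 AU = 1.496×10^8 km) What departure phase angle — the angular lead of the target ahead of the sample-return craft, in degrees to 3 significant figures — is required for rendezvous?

φ = 95.0°

From Kepler's third law T² = 4π²r³/μ at r = 1.44×10^9 km, T = 10900 days = 10900 × 86400 s = 9.4176×10^8 s: μ = 4π²r³/T² = 1.32913×10^11 km³/s².
In km: r₁ = 2.05 × 1.496×10^8 = 3.0668×10^8 km; r₂ = 9.65 × 1.496×10^8 = 1.44364×10^9 km.
The Hohmann ellipse has a_t = (r₁ + r₂)/2 = 8.7516×10^8 km.
The half-period of the transfer ellipse is t = π√(a_t³/μ) = 2.2310×10^8 s.
Target angular speed ω₂ = √(μ/r₂³) = 6.6465×10^-9 rad/s.
Angle swept by the target during transfer: ω₂·t = 1.4828 rad = 84.96°.
The sample-return craft traverses 180° on the transfer ellipse, so the target must lead by 180° − 84.96° = 95.0°.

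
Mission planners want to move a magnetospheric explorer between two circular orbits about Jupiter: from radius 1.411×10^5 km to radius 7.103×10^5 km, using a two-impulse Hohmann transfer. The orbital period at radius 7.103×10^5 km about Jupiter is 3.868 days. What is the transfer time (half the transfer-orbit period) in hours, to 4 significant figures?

From Kepler's third law T² = 4π²r³/μ at r = 7.103×10^5 km, T = 3.868 days = 3.868 × 86400 s = 3.341952×10^5 s: μ = 4π²r³/T² = 1.26673×10^8 km³/s².
The Hohmann ellipse has a_t = (r₁ + r₂)/2 = 4.257×10^5 km.
By Kepler's third law the transfer-orbit period is T = 2π√(a_t³/μ), so t = T/2 = 77530 s.
Converting: 77530 s ÷ 3600 s/hour = 21.54 hours.

t = 21.54 hours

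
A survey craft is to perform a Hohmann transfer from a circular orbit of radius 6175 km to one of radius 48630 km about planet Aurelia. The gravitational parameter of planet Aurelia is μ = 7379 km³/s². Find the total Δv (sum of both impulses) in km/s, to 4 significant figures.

Δv = 0.5677 km/s

Semi-major axis of the transfer orbit: a_t = (6175 + 48630)/2 = 27402.5 km.
Circular speed at r₁: v₁ = √(μ/r₁) = √(7379/6175) = 1.0932 km/s.
Transfer-orbit speed at r₁ (v² = μ(2/r − 1/a)): v_p = √[μ(2/r₁ − 1/a_t)] = 1.4563 km/s.
First burn Δv₁ = |v_p − v₁| = 0.3631 km/s.
At r₂, v₂ = √(μ/r₂) = 0.3895 km/s.
Transfer-orbit speed at r₂: v_a = √[μ(2/r₂ − 1/a_t)] = 0.1849 km/s.
Second burn Δv₂ = |v₂ − v_a| = 0.2046 km/s.
Total Δv = Δv₁ + Δv₂ = 0.5677 km/s.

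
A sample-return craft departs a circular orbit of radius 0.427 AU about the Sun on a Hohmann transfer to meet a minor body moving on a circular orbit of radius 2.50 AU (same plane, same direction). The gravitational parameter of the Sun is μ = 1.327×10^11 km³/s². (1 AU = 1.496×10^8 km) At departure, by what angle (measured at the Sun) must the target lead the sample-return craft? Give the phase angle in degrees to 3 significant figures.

In km: r₁ = 0.427 × 1.496×10^8 = 6.38792×10^7 km; r₂ = 2.50 × 1.496×10^8 = 3.740×10^8 km.
The Hohmann ellipse has a_t = (r₁ + r₂)/2 = 2.189396×10^8 km.
The half-period of the transfer ellipse is t = π√(a_t³/μ) = 2.794×10^7 s.
Target angular speed ω₂ = √(μ/r₂³) = 5.036×10^-8 rad/s.
Angle swept by the target during transfer: ω₂·t = 1.407 rad = 80.62°.
Arrival is 180° from departure on the ellipse, so φ = 180° − 80.62° = 99.4°.

φ = 99.4°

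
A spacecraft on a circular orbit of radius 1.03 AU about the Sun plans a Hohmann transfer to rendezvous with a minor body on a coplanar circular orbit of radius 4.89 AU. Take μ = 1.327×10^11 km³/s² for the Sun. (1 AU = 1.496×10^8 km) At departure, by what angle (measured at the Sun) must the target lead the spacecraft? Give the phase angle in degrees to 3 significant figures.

In km: r₁ = 1.03 × 1.496×10^8 = 1.54088×10^8 km; r₂ = 4.89 × 1.496×10^8 = 7.31544×10^8 km.
Semi-major axis of the transfer orbit: a_t = (1.54088×10^8 + 7.31544×10^8)/2 = 4.42816×10^8 km.
Transfer time t = π√(a_t³/μ) = 8.0362×10^7 s.
The target's mean motion on its circular orbit is ω₂ = √(μ/r₂³) = 1.8411×10^-8 rad/s.
Angle swept by the target during transfer: ω₂·t = 1.4795 rad = 84.77°.
The spacecraft traverses 180° on the transfer ellipse, so the target must lead by 180° − 84.77° = 95.2°.

φ = 95.2°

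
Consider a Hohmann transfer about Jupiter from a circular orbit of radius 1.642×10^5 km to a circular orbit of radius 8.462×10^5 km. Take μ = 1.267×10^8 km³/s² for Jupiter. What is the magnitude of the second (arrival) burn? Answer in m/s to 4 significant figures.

Semi-major axis of the transfer orbit: a_t = (1.642×10^5 + 8.462×10^5)/2 = 5.052×10^5 km.
Circular speed at r = 8.462×10^5 km: v_c = √(μ/r) = 12.236 km/s.
Vis-viva on the transfer ellipse at r = 8.462×10^5 km gives v_t = √[μ(2/r − 1/a_t)] = 6.9760 km/s.
Δv₂ = |v_t − v_c| = |6.9760 − 12.236| = 5.260 km/s.

Δv₂ = 5260 m/s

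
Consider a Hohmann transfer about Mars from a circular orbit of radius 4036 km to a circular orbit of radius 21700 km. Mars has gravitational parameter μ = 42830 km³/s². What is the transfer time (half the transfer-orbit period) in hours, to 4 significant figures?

Semi-major axis of the transfer orbit: a_t = (4036 + 21700)/2 = 12868 km.
By Kepler's third law the transfer-orbit period is T = 2π√(a_t³/μ), so t = T/2 = 22159 s.
Converting: 22159 s ÷ 3600 s/hour = 6.155 hours.

t = 6.155 hours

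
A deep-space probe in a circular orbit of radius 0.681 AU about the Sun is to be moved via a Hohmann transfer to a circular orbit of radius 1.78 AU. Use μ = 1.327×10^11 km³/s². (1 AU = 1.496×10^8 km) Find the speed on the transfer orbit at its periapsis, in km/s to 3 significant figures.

v = 43.4 km/s

In km: r₁ = 0.681 × 1.496×10^8 = 1.018776×10^8 km; r₂ = 1.78 × 1.496×10^8 = 2.66288×10^8 km.
Transfer-ellipse semi-major axis a_t = (r₁ + r₂)/2 = (1.018776×10^8 + 2.66288×10^8)/2 = 1.840828×10^8 km.
The periapsis of the transfer ellipse is at r = 1.018776×10^8 km.
From the vis-viva equation, v = √[μ(2/r − 1/a_t)] = 43.41 km/s.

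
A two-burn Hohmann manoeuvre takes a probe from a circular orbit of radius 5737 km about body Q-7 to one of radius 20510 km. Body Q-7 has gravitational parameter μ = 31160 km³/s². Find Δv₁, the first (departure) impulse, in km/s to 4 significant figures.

The Hohmann ellipse has a_t = (r₁ + r₂)/2 = 13123.5 km.
On the circular orbit at r = 5737 km, v_c = √(μ/r) = 2.3305 km/s.
Vis-viva on the transfer ellipse at r = 5737 km gives v_t = √[μ(2/r − 1/a_t)] = 2.9135 km/s.
Δv₁ = |v_t − v_c| = |2.9135 − 2.3305| = 0.5830 km/s.

Δv₁ = 0.5830 km/s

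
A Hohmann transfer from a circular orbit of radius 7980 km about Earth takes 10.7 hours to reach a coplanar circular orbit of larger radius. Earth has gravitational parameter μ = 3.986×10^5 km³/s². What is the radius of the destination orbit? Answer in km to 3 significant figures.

Transfer time t = 10.7 hours = 38520 s, and t = π√(a_t³/μ).
So a_t = (μ t²/π²)^(1/3) = (3.986×10^5 × (38520)² / π²)^(1/3) = 39132 km.
Since a_t = (r₁ + r₂)/2, r₂ = 2a_t − r₁ = 2×39132 − 7980 = 70284 km.

r₂ = 70300 km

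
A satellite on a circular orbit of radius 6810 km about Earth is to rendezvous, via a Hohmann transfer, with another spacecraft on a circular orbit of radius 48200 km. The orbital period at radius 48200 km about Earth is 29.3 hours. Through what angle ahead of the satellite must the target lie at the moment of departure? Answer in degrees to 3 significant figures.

φ = 102°

From Kepler's third law T² = 4π²r³/μ at r = 48200 km, T = 29.3 hours = 29.3 × 3600 s = 1.0548×10^5 s: μ = 4π²r³/T² = 3.97338×10^5 km³/s².
Semi-major axis of the transfer orbit: a_t = (6810 + 48200)/2 = 27505 km.
The half-period of the transfer ellipse is t = π√(a_t³/μ) = 22734.6 s.
Target angular speed ω₂ = √(μ/r₂³) = 5.95676×10^-5 rad/s.
Angle swept by the target during transfer: ω₂·t = 1.3542 rad = 77.59°.
Arrival is 180° from departure on the ellipse, so φ = 180° − 77.59° = 102°.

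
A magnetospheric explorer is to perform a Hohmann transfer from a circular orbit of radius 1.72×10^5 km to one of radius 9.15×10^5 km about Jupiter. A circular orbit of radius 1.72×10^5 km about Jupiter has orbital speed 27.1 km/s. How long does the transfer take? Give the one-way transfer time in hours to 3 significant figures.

From the circular-orbit relation v² = μ/r at r = 1.72×10^5 km: μ = v²r = (27.1)² × 1.72×10^5 = 1.26319×10^8 km³/s².
The Hohmann ellipse has a_t = (r₁ + r₂)/2 = 5.435×10^5 km.
Transfer time t = π√(a_t³/μ) = π√((5.435×10^5)³ / 1.26319×10^8) = 1.120×10^5 s.
Converting: 1.120×10^5 s ÷ 3600 s/hour = 31.1 hours.

t = 31.1 hours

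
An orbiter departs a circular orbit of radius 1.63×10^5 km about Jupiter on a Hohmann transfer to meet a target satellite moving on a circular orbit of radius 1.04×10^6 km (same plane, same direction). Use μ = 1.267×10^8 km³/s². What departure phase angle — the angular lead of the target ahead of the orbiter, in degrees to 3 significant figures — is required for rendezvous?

The Hohmann ellipse has a_t = (r₁ + r₂)/2 = 6.015×10^5 km.
Transfer time t = π√(a_t³/μ) = 1.3020×10^5 s.
The target's mean motion on its circular orbit is ω₂ = √(μ/r₂³) = 1.0613×10^-5 rad/s.
Angle swept by the target during transfer: ω₂·t = 1.3818 rad = 79.17°.
Arrival is 180° from departure on the ellipse, so φ = 180° − 79.17° = 101°.

φ = 101°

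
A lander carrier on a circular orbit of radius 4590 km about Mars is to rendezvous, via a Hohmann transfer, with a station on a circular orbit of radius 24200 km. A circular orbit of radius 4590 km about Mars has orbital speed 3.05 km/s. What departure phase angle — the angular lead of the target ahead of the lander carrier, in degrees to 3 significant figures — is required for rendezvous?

From the circular-orbit relation v² = μ/r at r = 4590 km: μ = v²r = (3.05)² × 4590 = 42698.5 km³/s².
Semi-major axis of the transfer orbit: a_t = (4590 + 24200)/2 = 14395 km.
Transfer time t = π√(a_t³/μ) = 26258 s.
Target angular speed ω₂ = √(μ/r₂³) = 5.4889×10^-5 rad/s.
Angle swept by the target during transfer: ω₂·t = 1.4413 rad = 82.58°.
The lander carrier traverses 180° on the transfer ellipse, so the target must lead by 180° − 82.58° = 97.4°.

φ = 97.4°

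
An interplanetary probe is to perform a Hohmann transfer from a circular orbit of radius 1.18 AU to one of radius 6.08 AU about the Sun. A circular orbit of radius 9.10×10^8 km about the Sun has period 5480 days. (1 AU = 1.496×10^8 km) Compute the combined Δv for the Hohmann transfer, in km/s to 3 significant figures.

Δv = 13.3 km/s

From Kepler's third law T² = 4π²r³/μ at r = 9.10×10^8 km, T = 5480 days = 5480 × 86400 s = 4.73472×10^8 s: μ = 4π²r³/T² = 1.32707×10^11 km³/s².
In km: r₁ = 1.18 × 1.496×10^8 = 1.76528×10^8 km; r₂ = 6.08 × 1.496×10^8 = 9.09568×10^8 km.
Transfer-ellipse semi-major axis a_t = (r₁ + r₂)/2 = (1.76528×10^8 + 9.09568×10^8)/2 = 5.43048×10^8 km.
At r₁ the circular-orbit speed is v₁ = √(μ/r₁) = 27.4183 km/s.
Transfer-orbit speed at r₁ (vis-viva equation): v_p = √[μ(2/r₁ − 1/a_t)] = 35.4846 km/s.
First burn Δv₁ = |v_p − v₁| = 8.066 km/s.
At r₂, v₂ = √(μ/r₂) = 12.079 km/s.
Transfer-orbit speed at r₂: v_a = √[μ(2/r₂ − 1/a_t)] = 6.8868 km/s.
Second burn Δv₂ = |v₂ − v_a| = 5.192 km/s.
Total Δv = Δv₁ + Δv₂ = 13.26 km/s.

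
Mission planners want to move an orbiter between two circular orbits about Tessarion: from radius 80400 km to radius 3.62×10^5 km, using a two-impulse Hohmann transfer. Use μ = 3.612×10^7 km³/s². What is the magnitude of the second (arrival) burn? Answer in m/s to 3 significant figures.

Δv₂ = 3970 m/s

Semi-major axis of the transfer orbit: a_t = (80400 + 3.620×10^5)/2 = 2.212×10^5 km.
On the circular orbit at r = 3.620×10^5 km, v_c = √(μ/r) = 9.989 km/s.
Vis-viva on the transfer ellipse at r = 3.620×10^5 km gives v_t = √[μ(2/r − 1/a_t)] = 6.022 km/s.
Δv₂ = |v_t − v_c| = |6.022 − 9.989| = 3.967 km/s.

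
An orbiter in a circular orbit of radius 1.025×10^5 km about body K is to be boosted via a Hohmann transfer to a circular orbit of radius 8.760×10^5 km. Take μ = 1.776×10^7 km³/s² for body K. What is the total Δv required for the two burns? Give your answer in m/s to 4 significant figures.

Semi-major axis of the transfer orbit: a_t = (1.025×10^5 + 8.760×10^5)/2 = 4.8925×10^5 km.
Circular speed at r₁: v₁ = √(μ/r₁) = √(1.776×10^7/1.025×10^5) = 13.16 km/s.
Transfer-orbit speed at r₁ (vis-viva): v_p = √[μ(2/r₁ − 1/a_t)] = 17.61 km/s.
First burn Δv₁ = |v_p − v₁| = 4.450 km/s.
Circular speed at r₂: v₂ = √(μ/r₂) = 4.503 km/s.
Transfer-orbit speed at r₂: v_a = √[μ(2/r₂ − 1/a_t)] = 2.061 km/s.
Second burn Δv₂ = |v₂ − v_a| = 2.442 km/s.
Total Δv = Δv₁ + Δv₂ = 6.892 km/s.

Δv = 6892 m/s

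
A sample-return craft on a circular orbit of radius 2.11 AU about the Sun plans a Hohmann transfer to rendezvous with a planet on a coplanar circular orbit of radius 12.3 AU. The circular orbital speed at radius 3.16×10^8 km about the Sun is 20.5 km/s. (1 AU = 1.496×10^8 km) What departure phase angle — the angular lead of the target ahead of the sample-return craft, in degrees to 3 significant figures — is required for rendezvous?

From the circular-orbit relation v² = μ/r at r = 3.16×10^8 km: μ = v²r = (20.5)² × 3.16×10^8 = 1.32799×10^11 km³/s².
In km: r₁ = 2.11 × 1.496×10^8 = 3.15656×10^8 km; r₂ = 12.3 × 1.496×10^8 = 1.84008×10^9 km.
Transfer-ellipse semi-major axis a_t = (r₁ + r₂)/2 = (3.15656×10^8 + 1.84008×10^9)/2 = 1.077868×10^9 km.
The half-period of the transfer ellipse is t = π√(a_t³/μ) = 3.05071×10^8 s.
Target angular speed ω₂ = √(μ/r₂³) = 4.61681×10^-9 rad/s.
Angle swept by the target during transfer: ω₂·t = 1.4085 rad = 80.70°.
Arrival is 180° from departure on the ellipse, so φ = 180° − 80.70° = 99.3°.

φ = 99.3°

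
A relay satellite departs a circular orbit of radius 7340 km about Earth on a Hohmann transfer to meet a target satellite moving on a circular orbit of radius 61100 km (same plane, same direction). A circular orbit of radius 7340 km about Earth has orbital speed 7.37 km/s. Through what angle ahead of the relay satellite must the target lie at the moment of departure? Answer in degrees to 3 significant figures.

From the circular-orbit relation v² = μ/r at r = 7340 km: μ = v²r = (7.37)² × 7340 = 3.98686×10^5 km³/s².
Transfer-ellipse semi-major axis a_t = (r₁ + r₂)/2 = (7340 + 61100)/2 = 34220 km.
Transfer time t = π√(a_t³/μ) = 31496 s.
Target angular speed ω₂ = √(μ/r₂³) = 4.1807×10^-5 rad/s.
Angle swept by the target during transfer: ω₂·t = 1.3168 rad = 75.45°.
The relay satellite traverses 180° on the transfer ellipse, so the target must lead by 180° − 75.45° = 105°.

φ = 105°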